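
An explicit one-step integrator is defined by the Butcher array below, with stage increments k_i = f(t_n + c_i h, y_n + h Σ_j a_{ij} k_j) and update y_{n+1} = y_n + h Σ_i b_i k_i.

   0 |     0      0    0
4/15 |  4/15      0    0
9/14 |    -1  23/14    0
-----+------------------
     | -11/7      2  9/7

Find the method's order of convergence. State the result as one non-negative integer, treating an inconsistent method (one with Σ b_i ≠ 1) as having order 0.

b = (-11/7, 2, 9/7)
c = (0, 4/15, 9/14)
Ac = (0, 0, 46/105)
Σ b_i: (-11/7)·1 + 2·1 + 9/7·1 = 12/7 ≠ 1 ⇒ order 0.

0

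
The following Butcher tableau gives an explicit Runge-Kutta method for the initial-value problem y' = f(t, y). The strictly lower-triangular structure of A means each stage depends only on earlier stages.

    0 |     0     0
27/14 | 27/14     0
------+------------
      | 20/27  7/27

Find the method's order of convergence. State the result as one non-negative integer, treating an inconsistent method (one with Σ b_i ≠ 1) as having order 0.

b = (20/27, 7/27)
c = (0, 27/14)
Σ b_i: 20/27·1 + 7/27·1 = 1 ✓
b·c: 7/27·27/14 = 1/2 ✓; 2 stages ⇒ order 2.

2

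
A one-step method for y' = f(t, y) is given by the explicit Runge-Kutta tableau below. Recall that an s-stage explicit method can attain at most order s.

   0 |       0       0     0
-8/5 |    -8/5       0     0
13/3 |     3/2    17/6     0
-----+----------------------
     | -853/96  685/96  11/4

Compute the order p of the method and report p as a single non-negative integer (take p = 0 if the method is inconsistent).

2

b = (-853/96, 685/96, 11/4)
c = (0, -8/5, 13/3)
Ac = (0, 0, -68/15)
Σ b_i: (-853/96)·1 + 685/96·1 + 11/4·1 = 1 ✓
b·c: 685/96·(-8/5) + 11/4·13/3 = 1/2 ✓
b·c²: 685/96·64/25 + 11/4·169/9 = 12583/180 ≠ 1/3 ⇒ order 2.
b·Ac: 11/4·(-68/15) = -187/15 ≠ 1/6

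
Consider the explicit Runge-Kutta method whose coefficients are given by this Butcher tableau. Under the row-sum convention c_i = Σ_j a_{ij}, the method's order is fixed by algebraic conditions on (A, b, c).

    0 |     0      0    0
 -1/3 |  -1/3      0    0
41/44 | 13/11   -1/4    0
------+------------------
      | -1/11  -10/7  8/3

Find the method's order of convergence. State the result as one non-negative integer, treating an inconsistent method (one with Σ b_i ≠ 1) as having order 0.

0

b = (-1/11, -10/7, 8/3)
c = (0, -1/3, 41/44)
Ac = (0, 0, 1/12)
Σ b_i: (-1/11)·1 + (-10/7)·1 + 8/3·1 = 265/231 ≠ 1 ⇒ order 0.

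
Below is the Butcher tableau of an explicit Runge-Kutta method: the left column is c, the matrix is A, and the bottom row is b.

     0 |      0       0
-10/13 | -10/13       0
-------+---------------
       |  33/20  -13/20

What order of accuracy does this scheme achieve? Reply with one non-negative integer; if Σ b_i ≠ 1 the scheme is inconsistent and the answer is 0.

2

b = (33/20, -13/20)
c = (0, -10/13)
Σ b_i: 33/20·1 + (-13/20)·1 = 1 ✓
b·c: (-13/20)·(-10/13) = 1/2 ✓; 2 stages ⇒ order 2.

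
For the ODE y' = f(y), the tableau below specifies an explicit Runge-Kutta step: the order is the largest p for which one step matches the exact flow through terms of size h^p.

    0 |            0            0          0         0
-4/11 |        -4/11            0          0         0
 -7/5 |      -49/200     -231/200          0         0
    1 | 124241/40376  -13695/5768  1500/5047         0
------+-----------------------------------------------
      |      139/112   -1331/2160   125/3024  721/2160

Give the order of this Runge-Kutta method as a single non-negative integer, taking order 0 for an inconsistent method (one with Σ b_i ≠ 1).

b = (139/112, -1331/2160, 125/3024, 721/2160)
c = (0, -4/11, -7/5, 1)
Ac = (0, 0, 21/50, 645/1442)
Σ b_i: 139/112·1 + (-1331/2160)·1 + 125/3024·1 + 721/2160·1 = 1 ✓
b·c: (-1331/2160)·(-4/11) + 125/3024·(-7/5) + 721/2160·1 = 1/2 ✓
b·c²: (-1331/2160)·16/121 + 125/3024·49/25 + 721/2160·1 = 1/3 ✓
b·Ac: 125/3024·21/50 + 721/2160·645/1442 = 1/6 ✓
b·c³: (-1331/2160)·(-64/1331) + 125/3024·(-343/125) + 721/2160·1 = 1/4 ✓
b·(c∘Ac): 125/3024·(-147/250) + 721/2160·645/1442 = 1/8 ✓
b·Ac²: 125/3024·(-42/275) + 721/2160·2130/7931 = 1/12 ✓
b·A²c: 721/2160·90/721 = 1/24 ✓; 4 stages ⇒ order 4.

4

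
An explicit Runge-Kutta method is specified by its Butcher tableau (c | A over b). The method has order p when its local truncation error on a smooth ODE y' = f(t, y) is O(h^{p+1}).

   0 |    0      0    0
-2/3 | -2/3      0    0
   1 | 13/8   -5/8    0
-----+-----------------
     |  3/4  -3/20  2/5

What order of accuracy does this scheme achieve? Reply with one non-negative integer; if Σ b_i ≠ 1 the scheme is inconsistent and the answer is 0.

3

b = (3/4, -3/20, 2/5)
c = (0, -2/3, 1)
Ac = (0, 0, 5/12)
Σ b_i: 3/4·1 + (-3/20)·1 + 2/5·1 = 1 ✓
b·c: (-3/20)·(-2/3) + 2/5·1 = 1/2 ✓
b·c²: (-3/20)·4/9 + 2/5·1 = 1/3 ✓
b·Ac: 2/5·5/12 = 1/6 ✓; 3 stages ⇒ order 3.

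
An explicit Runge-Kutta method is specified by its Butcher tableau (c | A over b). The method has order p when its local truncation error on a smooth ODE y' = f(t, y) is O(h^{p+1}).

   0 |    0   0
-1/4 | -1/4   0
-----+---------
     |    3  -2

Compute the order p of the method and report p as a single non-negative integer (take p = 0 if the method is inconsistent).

b = (3, -2)
c = (0, -1/4)
Σ b_i: 3·1 + (-2)·1 = 1 ✓
b·c: (-2)·(-1/4) = 1/2 ✓; 2 stages ⇒ order 2.

2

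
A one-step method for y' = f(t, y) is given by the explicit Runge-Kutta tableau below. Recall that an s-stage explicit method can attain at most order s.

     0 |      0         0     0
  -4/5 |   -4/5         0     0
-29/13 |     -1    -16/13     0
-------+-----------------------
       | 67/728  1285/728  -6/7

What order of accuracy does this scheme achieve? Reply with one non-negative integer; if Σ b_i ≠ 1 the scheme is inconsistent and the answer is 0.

b = (67/728, 1285/728, -6/7)
c = (0, -4/5, -29/13)
Ac = (0, 0, 64/65)
Σ b_i: 67/728·1 + 1285/728·1 + (-6/7)·1 = 1 ✓
b·c: 1285/728·(-4/5) + (-6/7)·(-29/13) = 1/2 ✓
b·c²: 1285/728·16/25 + (-6/7)·841/169 = -18548/5915 ≠ 1/3 ⇒ order 2.
b·Ac: (-6/7)·64/65 = -384/455 ≠ 1/6

2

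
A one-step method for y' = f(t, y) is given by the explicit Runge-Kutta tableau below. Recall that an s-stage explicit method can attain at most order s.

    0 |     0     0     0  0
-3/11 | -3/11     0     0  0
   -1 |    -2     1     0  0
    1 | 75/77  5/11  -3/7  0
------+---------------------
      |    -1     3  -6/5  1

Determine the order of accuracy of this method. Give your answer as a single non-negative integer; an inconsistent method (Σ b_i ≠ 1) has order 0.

0

b = (-1, 3, -6/5, 1)
c = (0, -3/11, -1, 1)
Ac = (0, 0, -3/11, 258/847)
Σ b_i: (-1)·1 + 3·1 + (-6/5)·1 + 1·1 = 9/5 ≠ 1 ⇒ order 0.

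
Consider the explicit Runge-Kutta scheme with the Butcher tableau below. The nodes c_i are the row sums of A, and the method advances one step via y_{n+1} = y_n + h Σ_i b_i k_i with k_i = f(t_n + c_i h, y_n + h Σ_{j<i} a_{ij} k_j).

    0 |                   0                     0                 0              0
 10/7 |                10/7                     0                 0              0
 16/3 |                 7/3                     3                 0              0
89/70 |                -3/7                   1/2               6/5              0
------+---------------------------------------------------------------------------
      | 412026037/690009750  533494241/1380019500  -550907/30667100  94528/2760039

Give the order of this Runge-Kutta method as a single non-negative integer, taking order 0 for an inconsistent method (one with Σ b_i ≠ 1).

3

b = (412026037/690009750, 533494241/1380019500, -550907/30667100, 94528/2760039)
c = (0, 10/7, 16/3, 89/70)
Ac = (0, 0, 30/7, 249/35)
Σ b_i: 412026037/690009750·1 + 533494241/1380019500·1 + (-550907/30667100)·1 + 94528/2760039·1 = 1 ✓
b·c: 533494241/1380019500·10/7 + (-550907/30667100)·16/3 + 94528/2760039·89/70 = 1/2 ✓
b·c²: 533494241/1380019500·100/49 + (-550907/30667100)·256/9 + 94528/2760039·7921/4900 = 1/3 ✓
b·Ac: (-550907/30667100)·30/7 + 94528/2760039·249/35 = 1/6 ✓
b·c³: 533494241/1380019500·1000/343 + (-550907/30667100)·4096/27 + 94528/2760039·704969/343000 = -77481487894/50715716625 ≠ 1/4 ⇒ order 3.
b·(c∘Ac): (-550907/30667100)·160/7 + 94528/2760039·22161/2450 = -16231816/161002275 ≠ 1/8
b·Ac²: (-550907/30667100)·300/49 + 94528/2760039·25838/735 = 317042447/289804095 ≠ 1/12
b·A²c: 94528/2760039·36/7 = 54016/306671 ≠ 1/24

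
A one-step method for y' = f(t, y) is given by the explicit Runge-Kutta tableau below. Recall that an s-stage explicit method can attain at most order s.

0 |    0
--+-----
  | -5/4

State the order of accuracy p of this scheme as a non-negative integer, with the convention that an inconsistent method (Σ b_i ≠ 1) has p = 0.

0

b = (-5/4)
c = (0)
Σ b_i: (-5/4)·1 = -5/4 ≠ 1 ⇒ order 0.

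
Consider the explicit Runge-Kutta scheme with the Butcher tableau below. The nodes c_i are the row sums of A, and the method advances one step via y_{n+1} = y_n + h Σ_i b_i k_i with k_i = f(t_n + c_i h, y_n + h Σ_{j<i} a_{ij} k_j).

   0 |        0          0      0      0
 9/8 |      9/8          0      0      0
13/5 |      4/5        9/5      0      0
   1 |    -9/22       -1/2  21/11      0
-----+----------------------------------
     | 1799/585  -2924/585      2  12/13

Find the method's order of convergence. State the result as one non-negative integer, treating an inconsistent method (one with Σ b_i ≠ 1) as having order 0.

2

b = (1799/585, -2924/585, 2, 12/13)
c = (0, 9/8, 13/5, 1)
Ac = (0, 0, 81/40, 3873/880)
Σ b_i: 1799/585·1 + (-2924/585)·1 + 2·1 + 12/13·1 = 1 ✓
b·c: (-2924/585)·9/8 + 2·13/5 + 12/13·1 = 1/2 ✓
b·c²: (-2924/585)·81/64 + 2·169/25 + 12/13·1 = 42209/5200 ≠ 1/3 ⇒ order 2.
b·Ac: 2·81/40 + 12/13·3873/880 = 11601/1430 ≠ 1/6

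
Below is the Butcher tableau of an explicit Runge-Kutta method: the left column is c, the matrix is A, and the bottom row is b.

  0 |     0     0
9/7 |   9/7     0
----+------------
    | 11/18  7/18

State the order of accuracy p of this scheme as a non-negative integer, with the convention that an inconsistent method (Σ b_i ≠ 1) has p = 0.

2

b = (11/18, 7/18)
c = (0, 9/7)
Σ b_i: 11/18·1 + 7/18·1 = 1 ✓
b·c: 7/18·9/7 = 1/2 ✓; 2 stages ⇒ order 2.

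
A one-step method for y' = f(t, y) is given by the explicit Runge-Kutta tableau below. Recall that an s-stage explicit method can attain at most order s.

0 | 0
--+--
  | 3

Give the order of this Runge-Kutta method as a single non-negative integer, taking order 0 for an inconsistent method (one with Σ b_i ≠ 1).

b = (3)
c = (0)
Σ b_i: 3·1 = 3 ≠ 1 ⇒ order 0.

0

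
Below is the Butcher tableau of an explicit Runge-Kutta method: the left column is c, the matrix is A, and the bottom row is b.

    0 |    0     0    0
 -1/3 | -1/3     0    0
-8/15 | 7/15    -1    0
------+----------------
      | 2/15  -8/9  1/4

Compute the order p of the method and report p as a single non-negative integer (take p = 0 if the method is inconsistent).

0

b = (2/15, -8/9, 1/4)
c = (0, -1/3, -8/15)
Ac = (0, 0, 1/3)
Σ b_i: 2/15·1 + (-8/9)·1 + 1/4·1 = -91/180 ≠ 1 ⇒ order 0.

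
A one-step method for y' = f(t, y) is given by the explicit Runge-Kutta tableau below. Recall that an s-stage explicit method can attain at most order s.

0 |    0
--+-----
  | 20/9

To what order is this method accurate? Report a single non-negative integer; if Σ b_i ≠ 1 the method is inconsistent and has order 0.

0

b = (20/9)
c = (0)
Σ b_i: 20/9·1 = 20/9 ≠ 1 ⇒ order 0.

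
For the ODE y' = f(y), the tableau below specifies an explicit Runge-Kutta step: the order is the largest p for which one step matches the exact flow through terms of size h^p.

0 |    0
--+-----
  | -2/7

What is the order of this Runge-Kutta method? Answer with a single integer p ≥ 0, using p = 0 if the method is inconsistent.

0

b = (-2/7)
c = (0)
Σ b_i: (-2/7)·1 = -2/7 ≠ 1 ⇒ order 0.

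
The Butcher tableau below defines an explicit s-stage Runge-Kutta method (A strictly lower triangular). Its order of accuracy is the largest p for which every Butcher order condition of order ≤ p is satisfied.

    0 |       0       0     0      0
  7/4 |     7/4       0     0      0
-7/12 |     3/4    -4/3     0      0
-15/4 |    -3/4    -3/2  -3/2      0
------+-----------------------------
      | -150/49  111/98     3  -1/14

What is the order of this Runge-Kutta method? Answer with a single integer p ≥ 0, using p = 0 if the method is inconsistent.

b = (-150/49, 111/98, 3, -1/14)
c = (0, 7/4, -7/12, -15/4)
Ac = (0, 0, -7/3, -7/4)
Σ b_i: (-150/49)·1 + 111/98·1 + 3·1 + (-1/14)·1 = 1 ✓
b·c: 111/98·7/4 + 3·(-7/12) + (-1/14)·(-15/4) = 1/2 ✓
b·c²: 111/98·49/16 + 3·49/144 + (-1/14)·225/16 = 1171/336 ≠ 1/3 ⇒ order 2.
b·Ac: 3·(-7/3) + (-1/14)·(-7/4) = -55/8 ≠ 1/6

2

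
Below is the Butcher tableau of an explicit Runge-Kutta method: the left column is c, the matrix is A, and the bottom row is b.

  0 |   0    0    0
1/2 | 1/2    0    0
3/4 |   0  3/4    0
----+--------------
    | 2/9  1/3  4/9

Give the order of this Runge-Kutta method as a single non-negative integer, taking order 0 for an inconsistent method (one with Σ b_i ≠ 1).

3

b = (2/9, 1/3, 4/9)
c = (0, 1/2, 3/4)
Ac = (0, 0, 3/8)
Σ b_i: 2/9·1 + 1/3·1 + 4/9·1 = 1 ✓
b·c: 1/3·1/2 + 4/9·3/4 = 1/2 ✓
b·c²: 1/3·1/4 + 4/9·9/16 = 1/3 ✓
b·Ac: 4/9·3/8 = 1/6 ✓; 3 stages ⇒ order 3.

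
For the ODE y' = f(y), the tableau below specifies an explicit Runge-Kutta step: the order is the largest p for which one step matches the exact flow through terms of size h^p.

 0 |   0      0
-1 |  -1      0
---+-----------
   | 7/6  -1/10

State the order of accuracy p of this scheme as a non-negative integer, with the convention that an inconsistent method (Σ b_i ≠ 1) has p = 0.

b = (7/6, -1/10)
c = (0, -1)
Σ b_i: 7/6·1 + (-1/10)·1 = 16/15 ≠ 1 ⇒ order 0.

0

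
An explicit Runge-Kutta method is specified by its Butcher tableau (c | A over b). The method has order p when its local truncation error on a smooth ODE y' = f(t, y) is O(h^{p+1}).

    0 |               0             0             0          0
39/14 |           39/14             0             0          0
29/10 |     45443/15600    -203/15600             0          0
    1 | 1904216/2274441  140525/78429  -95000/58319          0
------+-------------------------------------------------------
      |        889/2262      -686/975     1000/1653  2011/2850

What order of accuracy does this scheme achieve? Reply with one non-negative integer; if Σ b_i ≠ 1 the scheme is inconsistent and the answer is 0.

b = (889/2262, -686/975, 1000/1653, 2011/2850)
c = (0, 39/14, 29/10, 1)
Ac = (0, 0, -29/800, 1075/4022)
Σ b_i: 889/2262·1 + (-686/975)·1 + 1000/1653·1 + 2011/2850·1 = 1 ✓
b·c: (-686/975)·39/14 + 1000/1653·29/10 + 2011/2850·1 = 1/2 ✓
b·c²: (-686/975)·1521/196 + 1000/1653·841/100 + 2011/2850·1 = 1/3 ✓
b·Ac: 1000/1653·(-29/800) + 2011/2850·1075/4022 = 1/6 ✓
b·c³: (-686/975)·59319/2744 + 1000/1653·24389/1000 + 2011/2850·1 = 1/4 ✓
b·(c∘Ac): 1000/1653·(-841/8000) + 2011/2850·1075/4022 = 1/8 ✓
b·Ac²: 1000/1653·(-1131/11200) + 2011/2850·11525/56308 = 1/12 ✓
b·A²c: 2011/2850·475/8044 = 1/24 ✓; 4 stages ⇒ order 4.

4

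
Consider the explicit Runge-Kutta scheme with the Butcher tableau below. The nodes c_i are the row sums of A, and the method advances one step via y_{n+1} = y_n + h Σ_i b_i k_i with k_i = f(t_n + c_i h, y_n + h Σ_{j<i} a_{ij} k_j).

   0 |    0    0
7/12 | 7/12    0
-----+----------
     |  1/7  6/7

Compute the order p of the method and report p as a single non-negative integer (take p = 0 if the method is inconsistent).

2

b = (1/7, 6/7)
c = (0, 7/12)
Σ b_i: 1/7·1 + 6/7·1 = 1 ✓
b·c: 6/7·7/12 = 1/2 ✓; 2 stages ⇒ order 2.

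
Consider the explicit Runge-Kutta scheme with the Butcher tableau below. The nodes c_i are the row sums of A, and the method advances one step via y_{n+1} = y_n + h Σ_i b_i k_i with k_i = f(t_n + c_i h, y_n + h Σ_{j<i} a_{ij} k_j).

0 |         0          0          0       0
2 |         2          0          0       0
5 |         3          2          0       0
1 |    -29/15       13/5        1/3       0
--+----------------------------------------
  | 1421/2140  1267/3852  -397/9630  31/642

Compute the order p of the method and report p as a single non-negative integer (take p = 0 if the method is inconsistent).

b = (1421/2140, 1267/3852, -397/9630, 31/642)
c = (0, 2, 5, 1)
Ac = (0, 0, 4, 103/15)
Σ b_i: 1421/2140·1 + 1267/3852·1 + (-397/9630)·1 + 31/642·1 = 1 ✓
b·c: 1267/3852·2 + (-397/9630)·5 + 31/642·1 = 1/2 ✓
b·c²: 1267/3852·4 + (-397/9630)·25 + 31/642·1 = 1/3 ✓
b·Ac: (-397/9630)·4 + 31/642·103/15 = 1/6 ✓
b·c³: 1267/3852·8 + (-397/9630)·125 + 31/642·1 = -794/321 ≠ 1/4 ⇒ order 3.
b·(c∘Ac): (-397/9630)·20 + 31/642·103/15 = -4747/9630 ≠ 1/8
b·Ac²: (-397/9630)·8 + 31/642·281/15 = 123/214 ≠ 1/12
b·A²c: 31/642·4/3 = 62/963 ≠ 1/24

3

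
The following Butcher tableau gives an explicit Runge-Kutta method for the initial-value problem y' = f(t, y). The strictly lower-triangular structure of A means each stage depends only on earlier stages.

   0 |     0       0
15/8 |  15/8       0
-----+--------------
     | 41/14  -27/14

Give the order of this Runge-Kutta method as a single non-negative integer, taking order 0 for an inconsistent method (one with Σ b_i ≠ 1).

1

b = (41/14, -27/14)
c = (0, 15/8)
Σ b_i: 41/14·1 + (-27/14)·1 = 1 ✓
b·c: (-27/14)·15/8 = -405/112 ≠ 1/2 ⇒ order 1.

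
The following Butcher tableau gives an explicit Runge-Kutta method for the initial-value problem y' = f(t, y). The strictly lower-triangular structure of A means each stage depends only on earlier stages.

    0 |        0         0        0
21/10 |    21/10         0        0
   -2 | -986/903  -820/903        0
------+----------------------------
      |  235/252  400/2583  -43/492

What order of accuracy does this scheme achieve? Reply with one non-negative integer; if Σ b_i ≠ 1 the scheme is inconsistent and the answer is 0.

b = (235/252, 400/2583, -43/492)
c = (0, 21/10, -2)
Ac = (0, 0, -82/43)
Σ b_i: 235/252·1 + 400/2583·1 + (-43/492)·1 = 1 ✓
b·c: 400/2583·21/10 + (-43/492)·(-2) = 1/2 ✓
b·c²: 400/2583·441/100 + (-43/492)·4 = 1/3 ✓
b·Ac: (-43/492)·(-82/43) = 1/6 ✓; 3 stages ⇒ order 3.

3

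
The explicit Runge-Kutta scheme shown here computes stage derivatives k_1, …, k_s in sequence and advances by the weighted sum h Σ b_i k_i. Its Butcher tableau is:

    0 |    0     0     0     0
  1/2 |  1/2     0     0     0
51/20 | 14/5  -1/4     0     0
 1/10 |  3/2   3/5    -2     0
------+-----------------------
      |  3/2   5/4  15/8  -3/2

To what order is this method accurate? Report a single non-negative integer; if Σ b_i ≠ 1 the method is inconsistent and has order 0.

0

b = (3/2, 5/4, 15/8, -3/2)
c = (0, 1/2, 51/20, 1/10)
Ac = (0, 0, -1/8, -24/5)
Σ b_i: 3/2·1 + 5/4·1 + 15/8·1 + (-3/2)·1 = 25/8 ≠ 1 ⇒ order 0.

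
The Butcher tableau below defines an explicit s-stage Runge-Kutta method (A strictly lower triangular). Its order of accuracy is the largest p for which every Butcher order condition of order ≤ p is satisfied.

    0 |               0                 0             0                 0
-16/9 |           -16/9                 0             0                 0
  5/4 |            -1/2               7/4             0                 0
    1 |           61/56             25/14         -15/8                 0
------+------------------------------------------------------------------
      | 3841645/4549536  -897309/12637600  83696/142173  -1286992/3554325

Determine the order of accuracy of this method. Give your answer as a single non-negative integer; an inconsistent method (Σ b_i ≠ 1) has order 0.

b = (3841645/4549536, -897309/12637600, 83696/142173, -1286992/3554325)
c = (0, -16/9, 5/4, 1)
Ac = (0, 0, -28/9, -11125/2016)
Σ b_i: 3841645/4549536·1 + (-897309/12637600)·1 + 83696/142173·1 + (-1286992/3554325)·1 = 1 ✓
b·c: (-897309/12637600)·(-16/9) + 83696/142173·5/4 + (-1286992/3554325)·1 = 1/2 ✓
b·c²: (-897309/12637600)·256/81 + 83696/142173·25/16 + (-1286992/3554325)·1 = 1/3 ✓
b·Ac: 83696/142173·(-28/9) + (-1286992/3554325)·(-11125/2016) = 1/6 ✓
b·c³: (-897309/12637600)·(-4096/729) + 83696/142173·125/64 + (-1286992/3554325)·1 = 6073483/5118228 ≠ 1/4 ⇒ order 3.
b·(c∘Ac): 83696/142173·(-35/9) + (-1286992/3554325)·(-11125/2016) = -745225/2559114 ≠ 1/8
b·Ac²: 83696/142173·448/81 + (-1286992/3554325)·196975/72576 = 7756625/3412152 ≠ 1/12
b·A²c: (-1286992/3554325)·35/6 = -4504472/2132595 ≠ 1/24

3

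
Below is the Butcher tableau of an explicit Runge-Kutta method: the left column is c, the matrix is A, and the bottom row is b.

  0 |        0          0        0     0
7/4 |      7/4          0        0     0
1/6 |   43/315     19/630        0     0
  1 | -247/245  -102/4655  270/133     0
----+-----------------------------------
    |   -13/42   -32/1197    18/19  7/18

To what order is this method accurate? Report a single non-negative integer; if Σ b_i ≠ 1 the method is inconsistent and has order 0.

4

b = (-13/42, -32/1197, 18/19, 7/18)
c = (0, 7/4, 1/6, 1)
Ac = (0, 0, 19/360, 3/10)
Σ b_i: (-13/42)·1 + (-32/1197)·1 + 18/19·1 + 7/18·1 = 1 ✓
b·c: (-32/1197)·7/4 + 18/19·1/6 + 7/18·1 = 1/2 ✓
b·c²: (-32/1197)·49/16 + 18/19·1/36 + 7/18·1 = 1/3 ✓
b·Ac: 18/19·19/360 + 7/18·3/10 = 1/6 ✓
b·c³: (-32/1197)·343/64 + 18/19·1/216 + 7/18·1 = 1/4 ✓
b·(c∘Ac): 18/19·19/2160 + 7/18·3/10 = 1/8 ✓
b·Ac²: 18/19·133/1440 + 7/18·(-3/280) = 1/12 ✓
b·A²c: 7/18·3/28 = 1/24 ✓; 4 stages ⇒ order 4.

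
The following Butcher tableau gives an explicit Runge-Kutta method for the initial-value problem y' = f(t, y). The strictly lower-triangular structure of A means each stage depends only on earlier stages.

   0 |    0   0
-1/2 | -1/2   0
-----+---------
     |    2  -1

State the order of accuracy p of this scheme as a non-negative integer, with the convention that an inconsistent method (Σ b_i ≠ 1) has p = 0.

b = (2, -1)
c = (0, -1/2)
Σ b_i: 2·1 + (-1)·1 = 1 ✓
b·c: (-1)·(-1/2) = 1/2 ✓; 2 stages ⇒ order 2.

2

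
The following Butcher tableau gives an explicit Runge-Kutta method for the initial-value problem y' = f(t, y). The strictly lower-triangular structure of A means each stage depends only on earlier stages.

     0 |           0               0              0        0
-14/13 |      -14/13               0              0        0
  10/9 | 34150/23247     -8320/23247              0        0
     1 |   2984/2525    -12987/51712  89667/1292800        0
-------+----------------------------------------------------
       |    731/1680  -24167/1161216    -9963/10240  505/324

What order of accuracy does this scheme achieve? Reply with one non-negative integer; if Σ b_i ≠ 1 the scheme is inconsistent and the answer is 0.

b = (731/1680, -24167/1161216, -9963/10240, 505/324)
c = (0, -14/13, 10/9, 1)
Ac = (0, 0, 1280/3321, 351/1010)
Σ b_i: 731/1680·1 + (-24167/1161216)·1 + (-9963/10240)·1 + 505/324·1 = 1 ✓
b·c: (-24167/1161216)·(-14/13) + (-9963/10240)·10/9 + 505/324·1 = 1/2 ✓
b·c²: (-24167/1161216)·196/169 + (-9963/10240)·100/81 + 505/324·1 = 1/3 ✓
b·Ac: (-9963/10240)·1280/3321 + 505/324·351/1010 = 1/6 ✓
b·c³: (-24167/1161216)·(-2744/2197) + (-9963/10240)·1000/729 + 505/324·1 = 1/4 ✓
b·(c∘Ac): (-9963/10240)·12800/29889 + 505/324·351/1010 = 1/8 ✓
b·Ac²: (-9963/10240)·(-17920/43173) + 505/324·(-270/1313) = 1/12 ✓
b·A²c: 505/324·27/1010 = 1/24 ✓; 4 stages ⇒ order 4.

4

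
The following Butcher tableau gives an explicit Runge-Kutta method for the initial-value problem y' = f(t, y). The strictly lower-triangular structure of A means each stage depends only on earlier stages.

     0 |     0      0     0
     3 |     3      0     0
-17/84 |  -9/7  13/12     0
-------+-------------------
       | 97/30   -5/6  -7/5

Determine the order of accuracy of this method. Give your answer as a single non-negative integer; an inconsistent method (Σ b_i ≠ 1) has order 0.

1

b = (97/30, -5/6, -7/5)
c = (0, 3, -17/84)
Ac = (0, 0, 13/4)
Σ b_i: 97/30·1 + (-5/6)·1 + (-7/5)·1 = 1 ✓
b·c: (-5/6)·3 + (-7/5)·(-17/84) = -133/60 ≠ 1/2 ⇒ order 1.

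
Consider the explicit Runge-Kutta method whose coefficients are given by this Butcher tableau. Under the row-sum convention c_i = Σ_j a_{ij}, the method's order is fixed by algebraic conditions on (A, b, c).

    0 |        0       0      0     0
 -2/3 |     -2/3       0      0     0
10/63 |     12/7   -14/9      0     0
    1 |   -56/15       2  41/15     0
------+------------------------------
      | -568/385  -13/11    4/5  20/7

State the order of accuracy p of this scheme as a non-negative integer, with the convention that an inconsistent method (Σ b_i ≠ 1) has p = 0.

b = (-568/385, -13/11, 4/5, 20/7)
c = (0, -2/3, 10/63, 1)
Ac = (0, 0, 28/27, -170/189)
Σ b_i: (-568/385)·1 + (-13/11)·1 + 4/5·1 + 20/7·1 = 1 ✓
b·c: (-13/11)·(-2/3) + 4/5·10/63 + 20/7·1 = 2614/693 ≠ 1/2 ⇒ order 1.

1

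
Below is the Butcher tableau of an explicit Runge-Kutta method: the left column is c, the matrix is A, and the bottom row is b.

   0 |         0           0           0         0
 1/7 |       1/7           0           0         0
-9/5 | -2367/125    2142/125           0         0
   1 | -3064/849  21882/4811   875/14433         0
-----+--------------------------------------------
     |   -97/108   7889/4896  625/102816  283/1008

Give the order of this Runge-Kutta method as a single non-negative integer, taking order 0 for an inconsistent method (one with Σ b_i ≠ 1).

b = (-97/108, 7889/4896, 625/102816, 283/1008)
c = (0, 1/7, -9/5, 1)
Ac = (0, 0, 306/125, 153/283)
Σ b_i: (-97/108)·1 + 7889/4896·1 + 625/102816·1 + 283/1008·1 = 1 ✓
b·c: 7889/4896·1/7 + 625/102816·(-9/5) + 283/1008·1 = 1/2 ✓
b·c²: 7889/4896·1/49 + 625/102816·81/25 + 283/1008·1 = 1/3 ✓
b·Ac: 625/102816·306/125 + 283/1008·153/283 = 1/6 ✓
b·c³: 7889/4896·1/343 + 625/102816·(-729/125) + 283/1008·1 = 1/4 ✓
b·(c∘Ac): 625/102816·(-2754/625) + 283/1008·153/283 = 1/8 ✓
b·Ac²: 625/102816·306/875 + 283/1008·573/1981 = 1/12 ✓
b·A²c: 283/1008·42/283 = 1/24 ✓; 4 stages ⇒ order 4.

4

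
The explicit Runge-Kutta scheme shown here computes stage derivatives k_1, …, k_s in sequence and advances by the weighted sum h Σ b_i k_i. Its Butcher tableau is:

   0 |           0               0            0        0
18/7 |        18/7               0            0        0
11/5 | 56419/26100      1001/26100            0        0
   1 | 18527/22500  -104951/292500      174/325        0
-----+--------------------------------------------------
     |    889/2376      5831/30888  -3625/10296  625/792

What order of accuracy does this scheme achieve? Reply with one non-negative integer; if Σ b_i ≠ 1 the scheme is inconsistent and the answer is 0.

4

b = (889/2376, 5831/30888, -3625/10296, 625/792)
c = (0, 18/7, 11/5, 1)
Ac = (0, 0, 143/1450, 319/1250)
Σ b_i: 889/2376·1 + 5831/30888·1 + (-3625/10296)·1 + 625/792·1 = 1 ✓
b·c: 5831/30888·18/7 + (-3625/10296)·11/5 + 625/792·1 = 1/2 ✓
b·c²: 5831/30888·324/49 + (-3625/10296)·121/25 + 625/792·1 = 1/3 ✓
b·Ac: (-3625/10296)·143/1450 + 625/792·319/1250 = 1/6 ✓
b·c³: 5831/30888·5832/343 + (-3625/10296)·1331/125 + 625/792·1 = 1/4 ✓
b·(c∘Ac): (-3625/10296)·1573/7250 + 625/792·319/1250 = 1/8 ✓
b·Ac²: (-3625/10296)·1287/5075 + 625/792·957/4375 = 1/12 ✓
b·A²c: 625/792·33/625 = 1/24 ✓; 4 stages ⇒ order 4.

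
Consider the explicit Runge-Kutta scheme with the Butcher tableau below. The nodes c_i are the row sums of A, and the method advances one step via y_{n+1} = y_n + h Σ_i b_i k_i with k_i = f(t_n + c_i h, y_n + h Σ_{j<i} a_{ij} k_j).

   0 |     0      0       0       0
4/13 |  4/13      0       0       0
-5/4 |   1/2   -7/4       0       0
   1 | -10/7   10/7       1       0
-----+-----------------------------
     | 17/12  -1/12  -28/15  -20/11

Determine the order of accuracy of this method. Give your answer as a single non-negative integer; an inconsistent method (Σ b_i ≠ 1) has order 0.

b = (17/12, -1/12, -28/15, -20/11)
c = (0, 4/13, -5/4, 1)
Ac = (0, 0, -7/13, -295/364)
Σ b_i: 17/12·1 + (-1/12)·1 + (-28/15)·1 + (-20/11)·1 = -388/165 ≠ 1 ⇒ order 0.

0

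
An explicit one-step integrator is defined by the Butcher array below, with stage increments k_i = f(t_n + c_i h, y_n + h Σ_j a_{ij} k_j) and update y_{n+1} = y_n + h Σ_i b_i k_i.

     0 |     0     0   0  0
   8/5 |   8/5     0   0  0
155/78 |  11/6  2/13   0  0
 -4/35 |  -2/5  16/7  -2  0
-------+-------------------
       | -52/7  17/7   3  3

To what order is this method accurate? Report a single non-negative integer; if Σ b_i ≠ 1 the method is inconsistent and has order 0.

1

b = (-52/7, 17/7, 3, 3)
c = (0, 8/5, 155/78, -4/35)
Ac = (0, 0, 16/65, -433/1365)
Σ b_i: (-52/7)·1 + 17/7·1 + 3·1 + 3·1 = 1 ✓
b·c: 17/7·8/5 + 3·155/78 + 3·(-4/35) = 8649/910 ≠ 1/2 ⇒ order 1.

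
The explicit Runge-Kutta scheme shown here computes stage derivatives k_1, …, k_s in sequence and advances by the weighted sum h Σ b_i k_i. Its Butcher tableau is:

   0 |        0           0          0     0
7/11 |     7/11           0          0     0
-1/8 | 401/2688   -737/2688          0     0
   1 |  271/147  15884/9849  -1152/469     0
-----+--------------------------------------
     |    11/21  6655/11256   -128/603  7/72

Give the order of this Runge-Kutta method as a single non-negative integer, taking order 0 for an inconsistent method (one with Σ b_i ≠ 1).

4

b = (11/21, 6655/11256, -128/603, 7/72)
c = (0, 7/11, -1/8, 1)
Ac = (0, 0, -67/384, 4/3)
Σ b_i: 11/21·1 + 6655/11256·1 + (-128/603)·1 + 7/72·1 = 1 ✓
b·c: 6655/11256·7/11 + (-128/603)·(-1/8) + 7/72·1 = 1/2 ✓
b·c²: 6655/11256·49/121 + (-128/603)·1/64 + 7/72·1 = 1/3 ✓
b·Ac: (-128/603)·(-67/384) + 7/72·4/3 = 1/6 ✓
b·c³: 6655/11256·343/1331 + (-128/603)·(-1/512) + 7/72·1 = 1/4 ✓
b·(c∘Ac): (-128/603)·67/3072 + 7/72·4/3 = 1/8 ✓
b·Ac²: (-128/603)·(-469/4224) + 7/72·142/231 = 1/12 ✓
b·A²c: 7/72·3/7 = 1/24 ✓; 4 stages ⇒ order 4.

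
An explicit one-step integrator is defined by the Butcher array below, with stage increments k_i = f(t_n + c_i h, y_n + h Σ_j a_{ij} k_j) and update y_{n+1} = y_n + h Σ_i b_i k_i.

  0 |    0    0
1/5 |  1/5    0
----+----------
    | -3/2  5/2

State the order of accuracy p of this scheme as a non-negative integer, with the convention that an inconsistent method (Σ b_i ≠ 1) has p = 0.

b = (-3/2, 5/2)
c = (0, 1/5)
Σ b_i: (-3/2)·1 + 5/2·1 = 1 ✓
b·c: 5/2·1/5 = 1/2 ✓; 2 stages ⇒ order 2.

2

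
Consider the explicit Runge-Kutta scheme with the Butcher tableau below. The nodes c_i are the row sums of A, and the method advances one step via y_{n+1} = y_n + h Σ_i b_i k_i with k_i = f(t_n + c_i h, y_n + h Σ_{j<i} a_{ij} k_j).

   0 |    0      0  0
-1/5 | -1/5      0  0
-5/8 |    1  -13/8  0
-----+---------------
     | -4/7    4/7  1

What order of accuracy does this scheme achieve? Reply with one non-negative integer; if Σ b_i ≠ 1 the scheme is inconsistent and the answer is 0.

1

b = (-4/7, 4/7, 1)
c = (0, -1/5, -5/8)
Ac = (0, 0, 13/40)
Σ b_i: (-4/7)·1 + 4/7·1 + 1·1 = 1 ✓
b·c: 4/7·(-1/5) + 1·(-5/8) = -207/280 ≠ 1/2 ⇒ order 1.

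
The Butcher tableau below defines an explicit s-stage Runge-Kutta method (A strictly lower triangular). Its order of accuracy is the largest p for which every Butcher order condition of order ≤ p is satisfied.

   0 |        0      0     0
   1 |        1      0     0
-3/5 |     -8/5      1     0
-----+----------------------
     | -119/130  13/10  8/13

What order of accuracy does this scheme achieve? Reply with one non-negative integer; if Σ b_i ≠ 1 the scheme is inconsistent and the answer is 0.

1

b = (-119/130, 13/10, 8/13)
c = (0, 1, -3/5)
Ac = (0, 0, 1)
Σ b_i: (-119/130)·1 + 13/10·1 + 8/13·1 = 1 ✓
b·c: 13/10·1 + 8/13·(-3/5) = 121/130 ≠ 1/2 ⇒ order 1.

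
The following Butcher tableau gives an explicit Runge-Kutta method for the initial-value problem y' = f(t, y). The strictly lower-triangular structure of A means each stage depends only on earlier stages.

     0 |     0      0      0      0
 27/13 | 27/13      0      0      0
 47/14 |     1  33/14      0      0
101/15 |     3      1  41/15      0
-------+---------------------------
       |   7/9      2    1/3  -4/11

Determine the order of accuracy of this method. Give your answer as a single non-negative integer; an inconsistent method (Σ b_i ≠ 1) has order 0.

b = (7/9, 2, 1/3, -4/11)
c = (0, 27/13, 47/14, 101/15)
Ac = (0, 0, 891/182, 30721/2730)
Σ b_i: 7/9·1 + 2·1 + 1/3·1 + (-4/11)·1 = 272/99 ≠ 1 ⇒ order 0.

0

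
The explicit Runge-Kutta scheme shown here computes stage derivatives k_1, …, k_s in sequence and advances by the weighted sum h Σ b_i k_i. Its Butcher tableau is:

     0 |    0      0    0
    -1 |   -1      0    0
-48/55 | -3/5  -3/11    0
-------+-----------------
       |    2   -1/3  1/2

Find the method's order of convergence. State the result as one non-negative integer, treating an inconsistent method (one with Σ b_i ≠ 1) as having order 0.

0

b = (2, -1/3, 1/2)
c = (0, -1, -48/55)
Ac = (0, 0, 3/11)
Σ b_i: 2·1 + (-1/3)·1 + 1/2·1 = 13/6 ≠ 1 ⇒ order 0.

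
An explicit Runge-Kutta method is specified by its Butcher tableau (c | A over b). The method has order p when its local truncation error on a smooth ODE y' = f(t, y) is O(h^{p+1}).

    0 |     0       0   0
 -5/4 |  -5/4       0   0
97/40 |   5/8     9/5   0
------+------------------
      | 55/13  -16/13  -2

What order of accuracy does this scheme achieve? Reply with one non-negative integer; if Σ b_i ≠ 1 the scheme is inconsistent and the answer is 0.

b = (55/13, -16/13, -2)
c = (0, -5/4, 97/40)
Ac = (0, 0, -9/4)
Σ b_i: 55/13·1 + (-16/13)·1 + (-2)·1 = 1 ✓
b·c: (-16/13)·(-5/4) + (-2)·97/40 = -861/260 ≠ 1/2 ⇒ order 1.

1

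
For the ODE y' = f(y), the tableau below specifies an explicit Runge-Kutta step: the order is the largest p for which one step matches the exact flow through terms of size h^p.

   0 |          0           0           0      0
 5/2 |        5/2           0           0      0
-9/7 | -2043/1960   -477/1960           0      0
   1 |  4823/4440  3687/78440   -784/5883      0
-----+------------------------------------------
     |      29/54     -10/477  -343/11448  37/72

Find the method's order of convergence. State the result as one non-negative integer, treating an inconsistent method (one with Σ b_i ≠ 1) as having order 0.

b = (29/54, -10/477, -343/11448, 37/72)
c = (0, 5/2, -9/7, 1)
Ac = (0, 0, -477/784, 171/592)
Σ b_i: 29/54·1 + (-10/477)·1 + (-343/11448)·1 + 37/72·1 = 1 ✓
b·c: (-10/477)·5/2 + (-343/11448)·(-9/7) + 37/72·1 = 1/2 ✓
b·c²: (-10/477)·25/4 + (-343/11448)·81/49 + 37/72·1 = 1/3 ✓
b·Ac: (-343/11448)·(-477/784) + 37/72·171/592 = 1/6 ✓
b·c³: (-10/477)·125/8 + (-343/11448)·(-729/343) + 37/72·1 = 1/4 ✓
b·(c∘Ac): (-343/11448)·4293/5488 + 37/72·171/592 = 1/8 ✓
b·Ac²: (-343/11448)·(-2385/1568) + 37/72·87/1184 = 1/12 ✓
b·A²c: 37/72·3/37 = 1/24 ✓; 4 stages ⇒ order 4.

4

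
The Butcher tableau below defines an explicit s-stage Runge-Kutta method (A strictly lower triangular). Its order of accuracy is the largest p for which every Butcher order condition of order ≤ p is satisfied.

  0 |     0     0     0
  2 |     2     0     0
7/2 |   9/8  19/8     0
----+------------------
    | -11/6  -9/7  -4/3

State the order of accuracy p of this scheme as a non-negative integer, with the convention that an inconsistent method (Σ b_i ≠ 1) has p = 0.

0

b = (-11/6, -9/7, -4/3)
c = (0, 2, 7/2)
Ac = (0, 0, 19/4)
Σ b_i: (-11/6)·1 + (-9/7)·1 + (-4/3)·1 = -187/42 ≠ 1 ⇒ order 0.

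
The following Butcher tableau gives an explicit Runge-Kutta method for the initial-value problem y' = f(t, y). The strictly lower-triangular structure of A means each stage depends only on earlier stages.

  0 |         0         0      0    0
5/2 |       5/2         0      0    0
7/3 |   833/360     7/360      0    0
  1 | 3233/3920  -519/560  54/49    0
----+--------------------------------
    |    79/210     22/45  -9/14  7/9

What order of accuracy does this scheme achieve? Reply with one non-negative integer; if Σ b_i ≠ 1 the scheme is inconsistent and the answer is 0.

4

b = (79/210, 22/45, -9/14, 7/9)
c = (0, 5/2, 7/3, 1)
Ac = (0, 0, 7/144, 57/224)
Σ b_i: 79/210·1 + 22/45·1 + (-9/14)·1 + 7/9·1 = 1 ✓
b·c: 22/45·5/2 + (-9/14)·7/3 + 7/9·1 = 1/2 ✓
b·c²: 22/45·25/4 + (-9/14)·49/9 + 7/9·1 = 1/3 ✓
b·Ac: (-9/14)·7/144 + 7/9·57/224 = 1/6 ✓
b·c³: 22/45·125/8 + (-9/14)·343/27 + 7/9·1 = 1/4 ✓
b·(c∘Ac): (-9/14)·49/432 + 7/9·57/224 = 1/8 ✓
b·Ac²: (-9/14)·35/288 + 7/9·93/448 = 1/12 ✓
b·A²c: 7/9·3/56 = 1/24 ✓; 4 stages ⇒ order 4.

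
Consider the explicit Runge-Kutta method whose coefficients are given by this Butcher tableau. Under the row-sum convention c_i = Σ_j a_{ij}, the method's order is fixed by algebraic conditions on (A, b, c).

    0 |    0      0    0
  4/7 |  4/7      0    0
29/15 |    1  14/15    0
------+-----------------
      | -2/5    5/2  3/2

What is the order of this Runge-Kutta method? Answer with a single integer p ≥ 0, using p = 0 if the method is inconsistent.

0

b = (-2/5, 5/2, 3/2)
c = (0, 4/7, 29/15)
Ac = (0, 0, 8/15)
Σ b_i: (-2/5)·1 + 5/2·1 + 3/2·1 = 18/5 ≠ 1 ⇒ order 0.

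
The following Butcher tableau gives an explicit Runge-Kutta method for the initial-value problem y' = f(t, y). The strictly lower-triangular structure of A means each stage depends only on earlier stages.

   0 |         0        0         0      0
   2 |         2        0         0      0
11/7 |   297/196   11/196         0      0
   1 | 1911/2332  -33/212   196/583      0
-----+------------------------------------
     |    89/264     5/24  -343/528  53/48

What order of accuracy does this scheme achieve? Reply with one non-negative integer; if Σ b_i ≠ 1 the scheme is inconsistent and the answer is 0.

4

b = (89/264, 5/24, -343/528, 53/48)
c = (0, 2, 11/7, 1)
Ac = (0, 0, 11/98, 23/106)
Σ b_i: 89/264·1 + 5/24·1 + (-343/528)·1 + 53/48·1 = 1 ✓
b·c: 5/24·2 + (-343/528)·11/7 + 53/48·1 = 1/2 ✓
b·c²: 5/24·4 + (-343/528)·121/49 + 53/48·1 = 1/3 ✓
b·Ac: (-343/528)·11/98 + 53/48·23/106 = 1/6 ✓
b·c³: 5/24·8 + (-343/528)·1331/343 + 53/48·1 = 1/4 ✓
b·(c∘Ac): (-343/528)·121/686 + 53/48·23/106 = 1/8 ✓
b·Ac²: (-343/528)·11/49 + 53/48·11/53 = 1/12 ✓
b·A²c: 53/48·2/53 = 1/24 ✓; 4 stages ⇒ order 4.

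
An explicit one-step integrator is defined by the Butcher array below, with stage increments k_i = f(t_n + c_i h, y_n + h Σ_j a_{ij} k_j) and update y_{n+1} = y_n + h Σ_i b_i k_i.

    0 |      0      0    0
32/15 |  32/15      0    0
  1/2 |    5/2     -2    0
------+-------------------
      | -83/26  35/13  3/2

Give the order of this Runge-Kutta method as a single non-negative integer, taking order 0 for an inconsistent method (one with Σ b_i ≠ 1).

1

b = (-83/26, 35/13, 3/2)
c = (0, 32/15, 1/2)
Ac = (0, 0, -64/15)
Σ b_i: (-83/26)·1 + 35/13·1 + 3/2·1 = 1 ✓
b·c: 35/13·32/15 + 3/2·1/2 = 1013/156 ≠ 1/2 ⇒ order 1.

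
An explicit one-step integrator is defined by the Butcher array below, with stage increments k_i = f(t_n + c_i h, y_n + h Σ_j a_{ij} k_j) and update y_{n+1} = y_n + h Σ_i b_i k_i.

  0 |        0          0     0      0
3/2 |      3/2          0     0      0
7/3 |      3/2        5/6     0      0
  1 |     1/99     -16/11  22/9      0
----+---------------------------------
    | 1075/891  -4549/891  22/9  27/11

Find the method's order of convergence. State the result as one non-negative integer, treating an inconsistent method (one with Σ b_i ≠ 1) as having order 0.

b = (1075/891, -4549/891, 22/9, 27/11)
c = (0, 3/2, 7/3, 1)
Ac = (0, 0, 5/4, 1046/297)
Σ b_i: 1075/891·1 + (-4549/891)·1 + 22/9·1 + 27/11·1 = 1 ✓
b·c: (-4549/891)·3/2 + 22/9·7/3 + 27/11·1 = 1/2 ✓
b·c²: (-4549/891)·9/4 + 22/9·49/9 + 27/11·1 = 15239/3564 ≠ 1/3 ⇒ order 2.
b·Ac: 22/9·5/4 + 27/11·1046/297 = 25483/2178 ≠ 1/6

2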